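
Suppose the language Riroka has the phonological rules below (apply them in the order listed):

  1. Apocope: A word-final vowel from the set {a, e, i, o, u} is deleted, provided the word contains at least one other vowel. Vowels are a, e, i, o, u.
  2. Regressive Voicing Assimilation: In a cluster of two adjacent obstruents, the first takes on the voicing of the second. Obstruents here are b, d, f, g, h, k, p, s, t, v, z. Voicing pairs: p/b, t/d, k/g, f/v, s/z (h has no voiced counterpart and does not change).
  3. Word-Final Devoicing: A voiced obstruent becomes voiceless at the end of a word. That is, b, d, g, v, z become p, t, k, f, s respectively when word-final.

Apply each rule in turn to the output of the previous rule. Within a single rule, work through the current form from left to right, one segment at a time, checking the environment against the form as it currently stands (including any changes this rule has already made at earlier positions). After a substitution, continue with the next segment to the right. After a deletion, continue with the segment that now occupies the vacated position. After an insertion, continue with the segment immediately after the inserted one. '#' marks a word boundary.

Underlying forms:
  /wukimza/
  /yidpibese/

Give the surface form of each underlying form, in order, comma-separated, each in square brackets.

/wukimza/:
  1 Apocope: [wukimza] → [wukimz]
  2 Regressive Voicing Assimilation: no change — [wukimz]
  3 Word-Final Devoicing: [wukimz] → [wukims]
/yidpibese/:
  1 Apocope: [yidpibese] → [yidpibes]
  2 Regressive Voicing Assimilation: [yidpibes] → [yitpibes]
  3 Word-Final Devoicing: no change — [yitpibes]

[wukims], [yitpibes]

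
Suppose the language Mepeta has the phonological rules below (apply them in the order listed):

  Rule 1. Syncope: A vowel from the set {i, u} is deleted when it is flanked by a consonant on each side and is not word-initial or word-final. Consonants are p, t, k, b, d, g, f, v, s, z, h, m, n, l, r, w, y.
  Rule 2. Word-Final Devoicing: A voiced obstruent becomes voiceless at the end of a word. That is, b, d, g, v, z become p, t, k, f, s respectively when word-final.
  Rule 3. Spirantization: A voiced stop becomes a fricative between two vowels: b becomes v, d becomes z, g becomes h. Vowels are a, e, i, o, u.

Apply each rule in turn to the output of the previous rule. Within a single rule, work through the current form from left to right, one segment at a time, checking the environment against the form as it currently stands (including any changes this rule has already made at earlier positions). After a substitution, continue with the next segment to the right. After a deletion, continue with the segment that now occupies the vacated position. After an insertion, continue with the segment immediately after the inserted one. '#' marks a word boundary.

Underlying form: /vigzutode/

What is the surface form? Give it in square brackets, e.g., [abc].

Rule 1 Syncope: [vigzutode] → [vgztode]
Rule 2 Word-Final Devoicing: no change — [vgztode]
Rule 3 Spirantization: [vgztode] → [vgztoze]

[vgztoze]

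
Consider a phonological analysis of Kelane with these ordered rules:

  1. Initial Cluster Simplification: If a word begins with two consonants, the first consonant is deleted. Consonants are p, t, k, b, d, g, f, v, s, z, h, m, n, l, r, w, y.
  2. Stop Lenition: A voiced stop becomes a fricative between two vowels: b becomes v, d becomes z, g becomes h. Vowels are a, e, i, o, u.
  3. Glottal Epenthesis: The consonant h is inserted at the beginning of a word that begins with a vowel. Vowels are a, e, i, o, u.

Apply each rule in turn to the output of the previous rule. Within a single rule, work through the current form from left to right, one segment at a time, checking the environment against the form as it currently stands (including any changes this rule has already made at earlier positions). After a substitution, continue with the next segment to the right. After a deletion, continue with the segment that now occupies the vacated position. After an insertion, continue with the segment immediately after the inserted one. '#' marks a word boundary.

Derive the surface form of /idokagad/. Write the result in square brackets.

[hizokahad]

1 Initial Cluster Simplification: no change — [idokagad]
2 Stop Lenition: [idokagad] → [izokahad]
3 Glottal Epenthesis: [izokahad] → [hizokahad]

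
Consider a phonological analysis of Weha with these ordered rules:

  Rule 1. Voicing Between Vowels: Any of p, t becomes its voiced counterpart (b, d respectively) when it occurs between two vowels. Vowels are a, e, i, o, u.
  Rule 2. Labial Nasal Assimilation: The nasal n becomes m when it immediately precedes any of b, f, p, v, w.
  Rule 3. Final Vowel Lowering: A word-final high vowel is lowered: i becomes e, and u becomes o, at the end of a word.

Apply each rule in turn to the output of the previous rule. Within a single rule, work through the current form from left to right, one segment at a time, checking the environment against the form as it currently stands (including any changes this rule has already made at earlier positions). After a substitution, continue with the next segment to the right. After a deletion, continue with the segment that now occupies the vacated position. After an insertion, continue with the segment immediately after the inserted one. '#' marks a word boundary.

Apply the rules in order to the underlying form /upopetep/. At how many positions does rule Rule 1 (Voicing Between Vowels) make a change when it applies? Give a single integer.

3

Rule 1 Voicing Between Vowels: [upopetep] → [ubobedep]
Rule 2 Labial Nasal Assimilation: no change — [ubobedep]
Rule 3 Final Vowel Lowering: no change — [ubobedep]
Rule Rule 1 changed 3 position(s).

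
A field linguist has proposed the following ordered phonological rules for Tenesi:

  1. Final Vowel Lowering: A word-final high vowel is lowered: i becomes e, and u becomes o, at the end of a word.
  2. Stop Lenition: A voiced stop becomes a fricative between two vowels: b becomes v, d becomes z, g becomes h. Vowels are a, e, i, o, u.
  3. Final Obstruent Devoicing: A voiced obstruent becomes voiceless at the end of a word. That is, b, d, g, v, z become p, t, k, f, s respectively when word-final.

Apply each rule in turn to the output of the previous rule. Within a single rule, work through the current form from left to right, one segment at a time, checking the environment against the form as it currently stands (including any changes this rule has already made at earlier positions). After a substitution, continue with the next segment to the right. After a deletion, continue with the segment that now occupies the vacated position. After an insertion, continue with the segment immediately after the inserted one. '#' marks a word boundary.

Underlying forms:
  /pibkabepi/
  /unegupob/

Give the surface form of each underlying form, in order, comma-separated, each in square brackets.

[pibkavepe], [unehupop]

/pibkabepi/:
  1 Final Vowel Lowering: [pibkabepi] → [pibkabepe]
  2 Stop Lenition: [pibkabepe] → [pibkavepe]
  3 Final Obstruent Devoicing: no change — [pibkavepe]
/unegupob/:
  1 Final Vowel Lowering: no change — [unegupob]
  2 Stop Lenition: [unegupob] → [unehupob]
  3 Final Obstruent Devoicing: [unehupob] → [unehupop]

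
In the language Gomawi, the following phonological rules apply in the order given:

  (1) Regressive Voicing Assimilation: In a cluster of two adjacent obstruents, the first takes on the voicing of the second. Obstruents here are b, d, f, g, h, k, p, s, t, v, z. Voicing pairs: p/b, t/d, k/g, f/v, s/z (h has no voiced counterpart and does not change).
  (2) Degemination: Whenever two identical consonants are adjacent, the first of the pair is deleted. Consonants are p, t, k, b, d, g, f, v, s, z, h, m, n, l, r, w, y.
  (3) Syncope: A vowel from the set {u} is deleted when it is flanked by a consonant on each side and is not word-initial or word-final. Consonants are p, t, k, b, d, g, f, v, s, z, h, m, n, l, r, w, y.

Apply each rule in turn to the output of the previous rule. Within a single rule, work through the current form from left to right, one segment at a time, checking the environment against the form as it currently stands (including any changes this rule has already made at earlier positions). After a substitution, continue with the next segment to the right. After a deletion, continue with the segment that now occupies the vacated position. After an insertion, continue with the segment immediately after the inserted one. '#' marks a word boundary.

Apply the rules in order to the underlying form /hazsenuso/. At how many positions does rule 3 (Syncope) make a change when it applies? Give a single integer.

1

(1) Regressive Voicing Assimilation: [hazsenuso] → [hassenuso]
(2) Degemination: [hassenuso] → [hasenuso]
(3) Syncope: [hasenuso] → [hasenso]
Rule 3 changed 1 position(s).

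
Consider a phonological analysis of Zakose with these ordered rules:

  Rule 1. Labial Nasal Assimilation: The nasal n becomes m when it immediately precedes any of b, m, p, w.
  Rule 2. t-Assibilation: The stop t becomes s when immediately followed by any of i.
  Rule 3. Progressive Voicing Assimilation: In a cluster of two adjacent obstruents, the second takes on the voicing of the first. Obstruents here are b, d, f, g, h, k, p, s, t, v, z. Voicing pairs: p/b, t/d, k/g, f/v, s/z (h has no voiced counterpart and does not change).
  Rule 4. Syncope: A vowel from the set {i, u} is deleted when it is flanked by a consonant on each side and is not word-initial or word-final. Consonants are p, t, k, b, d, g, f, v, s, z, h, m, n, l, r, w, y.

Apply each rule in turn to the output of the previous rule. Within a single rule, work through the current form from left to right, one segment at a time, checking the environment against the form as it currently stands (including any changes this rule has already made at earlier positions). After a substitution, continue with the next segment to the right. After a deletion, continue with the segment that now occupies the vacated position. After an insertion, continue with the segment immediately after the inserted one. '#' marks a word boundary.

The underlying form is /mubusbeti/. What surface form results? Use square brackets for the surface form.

Rule 1 Labial Nasal Assimilation: no change — [mubusbeti]
Rule 2 t-Assibilation: [mubusbeti] → [mubusbesi]
Rule 3 Progressive Voicing Assimilation: [mubusbesi] → [mubuspesi]
Rule 4 Syncope: [mubuspesi] → [mbspesi]

[mbspesi]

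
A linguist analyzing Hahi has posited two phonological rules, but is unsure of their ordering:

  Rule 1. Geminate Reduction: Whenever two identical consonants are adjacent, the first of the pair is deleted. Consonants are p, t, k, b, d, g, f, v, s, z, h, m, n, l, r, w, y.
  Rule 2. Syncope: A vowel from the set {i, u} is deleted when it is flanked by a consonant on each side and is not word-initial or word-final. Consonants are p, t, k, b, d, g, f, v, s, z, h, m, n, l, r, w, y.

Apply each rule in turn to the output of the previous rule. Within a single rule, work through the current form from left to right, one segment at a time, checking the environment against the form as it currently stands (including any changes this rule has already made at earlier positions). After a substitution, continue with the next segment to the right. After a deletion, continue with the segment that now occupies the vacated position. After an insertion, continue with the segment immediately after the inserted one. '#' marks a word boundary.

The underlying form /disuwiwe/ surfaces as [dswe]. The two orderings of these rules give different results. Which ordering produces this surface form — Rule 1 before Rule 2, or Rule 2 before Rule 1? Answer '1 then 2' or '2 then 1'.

Order 1 then 2:
  1 Geminate Reduction: no change — [disuwiwe]
  2 Syncope: [disuwiwe] → [dswwe]
  result: [dswwe]
Order 2 then 1:
  2 Syncope: [disuwiwe] → [dswwe]
  1 Geminate Reduction: [dswwe] → [dswe]
  result: [dswe]

2 then 1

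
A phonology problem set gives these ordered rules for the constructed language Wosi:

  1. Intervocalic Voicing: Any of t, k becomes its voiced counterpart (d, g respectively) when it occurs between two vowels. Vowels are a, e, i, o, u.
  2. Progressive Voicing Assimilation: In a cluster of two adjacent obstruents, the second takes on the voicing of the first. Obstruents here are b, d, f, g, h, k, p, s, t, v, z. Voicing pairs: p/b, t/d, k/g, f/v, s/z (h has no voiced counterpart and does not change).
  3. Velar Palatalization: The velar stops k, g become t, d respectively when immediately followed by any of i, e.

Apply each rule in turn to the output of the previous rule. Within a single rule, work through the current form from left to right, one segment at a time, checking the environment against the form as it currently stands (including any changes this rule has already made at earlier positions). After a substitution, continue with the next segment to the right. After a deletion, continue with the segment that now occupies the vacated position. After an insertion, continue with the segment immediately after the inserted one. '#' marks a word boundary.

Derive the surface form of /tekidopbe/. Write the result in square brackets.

1 Intervocalic Voicing: [tekidopbe] → [tegidopbe]
2 Progressive Voicing Assimilation: [tegidopbe] → [tegidoppe]
3 Velar Palatalization: [tegidoppe] → [tedidoppe]

[tedidoppe]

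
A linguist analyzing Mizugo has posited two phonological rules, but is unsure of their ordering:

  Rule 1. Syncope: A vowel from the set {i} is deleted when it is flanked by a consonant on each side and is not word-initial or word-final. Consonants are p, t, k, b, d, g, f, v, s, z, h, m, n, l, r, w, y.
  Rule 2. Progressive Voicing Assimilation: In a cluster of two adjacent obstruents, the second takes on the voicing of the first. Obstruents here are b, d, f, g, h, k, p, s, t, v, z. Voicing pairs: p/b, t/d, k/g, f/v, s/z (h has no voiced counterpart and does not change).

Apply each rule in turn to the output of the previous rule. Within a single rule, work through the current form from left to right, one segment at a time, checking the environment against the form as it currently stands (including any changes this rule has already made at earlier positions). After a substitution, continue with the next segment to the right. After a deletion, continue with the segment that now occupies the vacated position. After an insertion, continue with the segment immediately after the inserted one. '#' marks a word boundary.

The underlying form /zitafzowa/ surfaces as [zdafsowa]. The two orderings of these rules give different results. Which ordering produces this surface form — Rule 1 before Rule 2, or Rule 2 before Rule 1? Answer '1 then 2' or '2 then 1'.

1 then 2

Order 1 then 2:
  1 Syncope: [zitafzowa] → [ztafzowa]
  2 Progressive Voicing Assimilation: [ztafzowa] → [zdafsowa]
  result: [zdafsowa]
Order 2 then 1:
  2 Progressive Voicing Assimilation: [zitafzowa] → [zitafsowa]
  1 Syncope: [zitafsowa] → [ztafsowa]
  result: [ztafsowa]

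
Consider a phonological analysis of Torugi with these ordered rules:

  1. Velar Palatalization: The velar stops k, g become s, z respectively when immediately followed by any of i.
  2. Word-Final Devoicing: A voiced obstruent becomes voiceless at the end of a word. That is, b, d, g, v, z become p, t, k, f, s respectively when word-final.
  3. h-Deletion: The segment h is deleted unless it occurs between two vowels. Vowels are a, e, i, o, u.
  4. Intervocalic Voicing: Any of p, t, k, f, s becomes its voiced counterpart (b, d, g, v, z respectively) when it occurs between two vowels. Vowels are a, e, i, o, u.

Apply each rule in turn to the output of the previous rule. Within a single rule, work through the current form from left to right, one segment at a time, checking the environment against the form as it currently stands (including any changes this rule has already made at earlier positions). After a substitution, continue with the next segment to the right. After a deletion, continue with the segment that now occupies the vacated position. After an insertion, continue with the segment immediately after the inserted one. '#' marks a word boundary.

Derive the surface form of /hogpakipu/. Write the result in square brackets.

[ogpazibu]

1 Velar Palatalization: [hogpakipu] → [hogpasipu]
2 Word-Final Devoicing: no change — [hogpasipu]
3 h-Deletion: [hogpasipu] → [ogpasipu]
4 Intervocalic Voicing: [ogpasipu] → [ogpazibu]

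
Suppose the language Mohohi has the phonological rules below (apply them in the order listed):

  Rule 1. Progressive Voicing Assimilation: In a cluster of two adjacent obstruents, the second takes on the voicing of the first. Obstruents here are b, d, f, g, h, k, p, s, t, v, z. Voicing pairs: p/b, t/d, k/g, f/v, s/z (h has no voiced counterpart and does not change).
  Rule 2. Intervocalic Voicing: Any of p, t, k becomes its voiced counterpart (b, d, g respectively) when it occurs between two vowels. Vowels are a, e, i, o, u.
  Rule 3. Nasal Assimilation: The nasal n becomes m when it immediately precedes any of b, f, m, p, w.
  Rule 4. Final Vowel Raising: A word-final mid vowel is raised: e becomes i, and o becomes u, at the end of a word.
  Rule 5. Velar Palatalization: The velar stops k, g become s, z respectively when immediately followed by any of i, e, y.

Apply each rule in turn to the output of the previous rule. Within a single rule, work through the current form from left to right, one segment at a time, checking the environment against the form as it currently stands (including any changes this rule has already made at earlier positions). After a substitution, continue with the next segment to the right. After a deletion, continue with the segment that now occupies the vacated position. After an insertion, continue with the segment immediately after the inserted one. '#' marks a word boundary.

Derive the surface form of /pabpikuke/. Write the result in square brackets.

[pabbiguzi]

Rule 1 Progressive Voicing Assimilation: [pabpikuke] → [pabbikuke]
Rule 2 Intervocalic Voicing: [pabbikuke] → [pabbiguge]
Rule 3 Nasal Assimilation: no change — [pabbiguge]
Rule 4 Final Vowel Raising: [pabbiguge] → [pabbigugi]
Rule 5 Velar Palatalization: [pabbigugi] → [pabbiguzi]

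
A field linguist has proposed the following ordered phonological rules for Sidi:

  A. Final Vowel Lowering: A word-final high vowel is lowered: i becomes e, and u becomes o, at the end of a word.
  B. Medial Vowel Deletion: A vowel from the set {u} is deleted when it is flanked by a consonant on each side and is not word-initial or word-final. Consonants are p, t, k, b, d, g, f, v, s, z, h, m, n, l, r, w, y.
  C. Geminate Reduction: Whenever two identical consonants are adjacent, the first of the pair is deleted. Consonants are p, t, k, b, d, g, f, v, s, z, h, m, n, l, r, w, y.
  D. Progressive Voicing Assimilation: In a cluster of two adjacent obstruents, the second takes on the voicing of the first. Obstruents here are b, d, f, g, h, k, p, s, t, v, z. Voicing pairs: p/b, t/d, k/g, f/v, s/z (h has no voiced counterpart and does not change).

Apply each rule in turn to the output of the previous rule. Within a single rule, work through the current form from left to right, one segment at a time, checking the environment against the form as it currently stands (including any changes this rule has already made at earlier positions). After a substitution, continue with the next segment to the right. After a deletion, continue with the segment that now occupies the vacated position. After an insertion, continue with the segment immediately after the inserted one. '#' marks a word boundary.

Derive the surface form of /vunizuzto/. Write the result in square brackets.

[vnizdo]

A Final Vowel Lowering: no change — [vunizuzto]
B Medial Vowel Deletion: [vunizuzto] → [vnizzto]
C Geminate Reduction: [vnizzto] → [vnizto]
D Progressive Voicing Assimilation: [vnizto] → [vnizdo]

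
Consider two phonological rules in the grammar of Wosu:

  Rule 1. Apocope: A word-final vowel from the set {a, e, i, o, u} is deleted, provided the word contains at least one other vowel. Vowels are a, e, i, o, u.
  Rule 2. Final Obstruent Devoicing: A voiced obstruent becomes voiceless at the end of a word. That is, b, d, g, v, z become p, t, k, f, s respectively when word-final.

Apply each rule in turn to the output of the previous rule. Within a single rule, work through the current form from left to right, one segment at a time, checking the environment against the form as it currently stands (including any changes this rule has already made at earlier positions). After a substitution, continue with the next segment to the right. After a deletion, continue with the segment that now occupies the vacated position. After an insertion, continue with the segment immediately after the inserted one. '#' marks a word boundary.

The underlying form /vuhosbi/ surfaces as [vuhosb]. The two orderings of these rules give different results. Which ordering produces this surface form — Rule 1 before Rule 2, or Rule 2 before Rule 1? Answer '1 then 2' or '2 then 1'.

Order 1 then 2:
  1 Apocope: [vuhosbi] → [vuhosb]
  2 Final Obstruent Devoicing: [vuhosb] → [vuhosp]
  result: [vuhosp]
Order 2 then 1:
  2 Final Obstruent Devoicing: no change — [vuhosbi]
  1 Apocope: [vuhosbi] → [vuhosb]
  result: [vuhosb]

2 then 1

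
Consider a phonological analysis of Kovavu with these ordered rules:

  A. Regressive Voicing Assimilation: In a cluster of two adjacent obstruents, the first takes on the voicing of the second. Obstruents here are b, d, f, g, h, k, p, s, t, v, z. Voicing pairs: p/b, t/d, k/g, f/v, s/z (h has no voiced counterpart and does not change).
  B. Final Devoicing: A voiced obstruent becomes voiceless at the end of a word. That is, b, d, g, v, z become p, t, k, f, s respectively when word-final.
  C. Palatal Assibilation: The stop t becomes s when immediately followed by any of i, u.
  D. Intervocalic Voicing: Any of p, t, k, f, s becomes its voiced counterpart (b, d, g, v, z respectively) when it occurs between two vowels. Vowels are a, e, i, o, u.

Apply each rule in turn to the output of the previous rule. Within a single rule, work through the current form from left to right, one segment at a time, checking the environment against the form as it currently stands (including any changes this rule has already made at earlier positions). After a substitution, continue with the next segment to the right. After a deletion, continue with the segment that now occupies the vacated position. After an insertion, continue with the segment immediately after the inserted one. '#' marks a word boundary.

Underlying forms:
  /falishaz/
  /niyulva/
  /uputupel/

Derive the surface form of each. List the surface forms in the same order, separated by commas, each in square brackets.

/falishaz/:
  A Regressive Voicing Assimilation: no change — [falishaz]
  B Final Devoicing: [falishaz] → [falishas]
  C Palatal Assibilation: no change — [falishas]
  D Intervocalic Voicing: no change — [falishas]
/niyulva/:
  A Regressive Voicing Assimilation: no change — [niyulva]
  B Final Devoicing: no change — [niyulva]
  C Palatal Assibilation: no change — [niyulva]
  D Intervocalic Voicing: no change — [niyulva]
/uputupel/:
  A Regressive Voicing Assimilation: no change — [uputupel]
  B Final Devoicing: no change — [uputupel]
  C Palatal Assibilation: [uputupel] → [upusupel]
  D Intervocalic Voicing: [upusupel] → [ubuzubel]

[falishas], [niyulva], [ubuzubel]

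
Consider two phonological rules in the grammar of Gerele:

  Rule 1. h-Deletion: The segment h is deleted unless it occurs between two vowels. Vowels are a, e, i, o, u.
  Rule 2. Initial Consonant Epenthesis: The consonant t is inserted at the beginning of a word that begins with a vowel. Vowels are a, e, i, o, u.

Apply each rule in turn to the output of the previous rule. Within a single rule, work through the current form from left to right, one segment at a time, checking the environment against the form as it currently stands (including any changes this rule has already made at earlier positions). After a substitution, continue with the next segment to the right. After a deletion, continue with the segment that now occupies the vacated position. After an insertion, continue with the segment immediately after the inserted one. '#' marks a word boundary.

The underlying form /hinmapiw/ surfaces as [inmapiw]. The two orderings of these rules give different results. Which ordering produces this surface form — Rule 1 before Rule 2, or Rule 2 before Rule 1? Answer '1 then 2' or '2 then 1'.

Order 1 then 2:
  1 h-Deletion: [hinmapiw] → [inmapiw]
  2 Initial Consonant Epenthesis: [inmapiw] → [tinmapiw]
  result: [tinmapiw]
Order 2 then 1:
  2 Initial Consonant Epenthesis: no change — [hinmapiw]
  1 h-Deletion: [hinmapiw] → [inmapiw]
  result: [inmapiw]

2 then 1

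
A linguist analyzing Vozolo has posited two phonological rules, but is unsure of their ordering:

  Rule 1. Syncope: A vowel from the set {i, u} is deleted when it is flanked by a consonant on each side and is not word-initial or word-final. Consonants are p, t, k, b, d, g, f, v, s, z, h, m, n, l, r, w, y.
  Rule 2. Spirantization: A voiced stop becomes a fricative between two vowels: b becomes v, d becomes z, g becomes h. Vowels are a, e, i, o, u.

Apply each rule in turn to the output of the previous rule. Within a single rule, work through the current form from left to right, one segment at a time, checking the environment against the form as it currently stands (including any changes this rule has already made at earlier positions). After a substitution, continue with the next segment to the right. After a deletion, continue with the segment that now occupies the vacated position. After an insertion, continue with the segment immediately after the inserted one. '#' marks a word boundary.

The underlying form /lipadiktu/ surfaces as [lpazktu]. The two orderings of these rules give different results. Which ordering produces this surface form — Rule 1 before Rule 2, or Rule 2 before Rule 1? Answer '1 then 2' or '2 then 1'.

Order 1 then 2:
  1 Syncope: [lipadiktu] → [lpadktu]
  2 Spirantization: no change — [lpadktu]
  result: [lpadktu]
Order 2 then 1:
  2 Spirantization: [lipadiktu] → [lipaziktu]
  1 Syncope: [lipaziktu] → [lpazktu]
  result: [lpazktu]

2 then 1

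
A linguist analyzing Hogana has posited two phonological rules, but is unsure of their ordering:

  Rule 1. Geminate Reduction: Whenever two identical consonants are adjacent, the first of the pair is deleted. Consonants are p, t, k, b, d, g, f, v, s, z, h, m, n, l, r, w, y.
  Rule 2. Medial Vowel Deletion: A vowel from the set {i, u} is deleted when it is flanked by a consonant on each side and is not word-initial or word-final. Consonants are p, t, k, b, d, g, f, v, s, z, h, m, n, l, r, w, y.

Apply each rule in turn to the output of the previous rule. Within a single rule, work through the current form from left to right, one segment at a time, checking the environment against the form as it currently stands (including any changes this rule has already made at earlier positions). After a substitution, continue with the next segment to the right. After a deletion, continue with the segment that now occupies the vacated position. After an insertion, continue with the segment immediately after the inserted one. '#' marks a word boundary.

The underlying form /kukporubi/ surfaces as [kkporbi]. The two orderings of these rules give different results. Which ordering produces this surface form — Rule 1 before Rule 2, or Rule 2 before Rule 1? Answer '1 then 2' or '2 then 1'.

1 then 2

Order 1 then 2:
  1 Geminate Reduction: no change — [kukporubi]
  2 Medial Vowel Deletion: [kukporubi] → [kkporbi]
  result: [kkporbi]
Order 2 then 1:
  2 Medial Vowel Deletion: [kukporubi] → [kkporbi]
  1 Geminate Reduction: [kkporbi] → [kporbi]
  result: [kporbi]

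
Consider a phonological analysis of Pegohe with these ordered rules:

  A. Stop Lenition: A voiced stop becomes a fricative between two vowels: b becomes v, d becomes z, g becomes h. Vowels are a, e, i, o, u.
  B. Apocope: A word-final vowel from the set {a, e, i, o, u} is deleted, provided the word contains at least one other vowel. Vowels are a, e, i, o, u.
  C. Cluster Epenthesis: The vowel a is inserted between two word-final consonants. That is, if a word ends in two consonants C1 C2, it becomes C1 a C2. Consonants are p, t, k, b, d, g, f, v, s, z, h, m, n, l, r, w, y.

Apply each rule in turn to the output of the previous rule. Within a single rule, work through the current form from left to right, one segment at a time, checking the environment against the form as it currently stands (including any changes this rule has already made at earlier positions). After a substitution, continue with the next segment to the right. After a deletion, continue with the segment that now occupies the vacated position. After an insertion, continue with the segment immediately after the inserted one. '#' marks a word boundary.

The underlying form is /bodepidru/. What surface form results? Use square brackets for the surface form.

A Stop Lenition: [bodepidru] → [bozepidru]
B Apocope: [bozepidru] → [bozepidr]
C Cluster Epenthesis: [bozepidr] → [bozepidar]

[bozepidar]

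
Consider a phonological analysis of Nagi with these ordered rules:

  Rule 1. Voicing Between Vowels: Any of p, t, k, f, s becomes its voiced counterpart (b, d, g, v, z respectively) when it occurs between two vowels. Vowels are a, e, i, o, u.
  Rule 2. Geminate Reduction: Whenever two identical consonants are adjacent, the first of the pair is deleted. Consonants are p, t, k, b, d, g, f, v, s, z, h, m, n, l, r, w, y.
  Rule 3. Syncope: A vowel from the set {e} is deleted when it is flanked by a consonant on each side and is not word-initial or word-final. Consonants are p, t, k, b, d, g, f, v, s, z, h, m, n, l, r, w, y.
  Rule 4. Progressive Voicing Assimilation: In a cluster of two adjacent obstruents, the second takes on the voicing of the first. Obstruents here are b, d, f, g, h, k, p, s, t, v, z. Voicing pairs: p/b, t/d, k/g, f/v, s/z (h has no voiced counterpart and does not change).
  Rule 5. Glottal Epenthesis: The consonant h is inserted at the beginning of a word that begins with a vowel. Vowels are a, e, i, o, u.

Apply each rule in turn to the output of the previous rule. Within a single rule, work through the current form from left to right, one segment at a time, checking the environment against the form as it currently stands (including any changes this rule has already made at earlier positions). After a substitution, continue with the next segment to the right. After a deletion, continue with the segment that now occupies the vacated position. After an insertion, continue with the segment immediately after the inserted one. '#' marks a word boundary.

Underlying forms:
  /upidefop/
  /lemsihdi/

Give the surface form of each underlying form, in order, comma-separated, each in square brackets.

/upidefop/:
  Rule 1 Voicing Between Vowels: [upidefop] → [ubidevop]
  Rule 2 Geminate Reduction: no change — [ubidevop]
  Rule 3 Syncope: [ubidevop] → [ubidvop]
  Rule 4 Progressive Voicing Assimilation: no change — [ubidvop]
  Rule 5 Glottal Epenthesis: [ubidvop] → [hubidvop]
/lemsihdi/:
  Rule 1 Voicing Between Vowels: no change — [lemsihdi]
  Rule 2 Geminate Reduction: no change — [lemsihdi]
  Rule 3 Syncope: [lemsihdi] → [lmsihdi]
  Rule 4 Progressive Voicing Assimilation: [lmsihdi] → [lmsihti]
  Rule 5 Glottal Epenthesis: no change — [lmsihti]

[hubidvop], [lmsihti]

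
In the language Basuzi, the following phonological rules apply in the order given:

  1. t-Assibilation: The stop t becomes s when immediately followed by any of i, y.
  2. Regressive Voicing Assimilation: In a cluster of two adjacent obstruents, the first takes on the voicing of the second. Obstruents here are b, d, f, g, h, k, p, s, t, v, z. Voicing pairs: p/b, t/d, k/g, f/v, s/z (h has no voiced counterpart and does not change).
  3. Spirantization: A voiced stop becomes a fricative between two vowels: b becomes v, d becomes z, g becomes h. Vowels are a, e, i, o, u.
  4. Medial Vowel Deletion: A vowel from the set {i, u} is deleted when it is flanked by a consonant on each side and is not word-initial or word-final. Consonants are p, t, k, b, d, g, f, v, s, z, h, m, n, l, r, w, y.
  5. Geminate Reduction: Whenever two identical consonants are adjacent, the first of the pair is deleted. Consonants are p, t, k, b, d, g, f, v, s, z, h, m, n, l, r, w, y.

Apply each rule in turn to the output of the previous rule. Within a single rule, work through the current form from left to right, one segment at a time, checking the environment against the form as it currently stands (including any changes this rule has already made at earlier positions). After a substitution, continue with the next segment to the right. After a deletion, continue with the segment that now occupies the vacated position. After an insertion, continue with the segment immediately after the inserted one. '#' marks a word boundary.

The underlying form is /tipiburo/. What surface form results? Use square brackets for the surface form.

[spvro]

1 t-Assibilation: [tipiburo] → [sipiburo]
2 Regressive Voicing Assimilation: no change — [sipiburo]
3 Spirantization: [sipiburo] → [sipivuro]
4 Medial Vowel Deletion: [sipivuro] → [spvro]
5 Geminate Reduction: no change — [spvro]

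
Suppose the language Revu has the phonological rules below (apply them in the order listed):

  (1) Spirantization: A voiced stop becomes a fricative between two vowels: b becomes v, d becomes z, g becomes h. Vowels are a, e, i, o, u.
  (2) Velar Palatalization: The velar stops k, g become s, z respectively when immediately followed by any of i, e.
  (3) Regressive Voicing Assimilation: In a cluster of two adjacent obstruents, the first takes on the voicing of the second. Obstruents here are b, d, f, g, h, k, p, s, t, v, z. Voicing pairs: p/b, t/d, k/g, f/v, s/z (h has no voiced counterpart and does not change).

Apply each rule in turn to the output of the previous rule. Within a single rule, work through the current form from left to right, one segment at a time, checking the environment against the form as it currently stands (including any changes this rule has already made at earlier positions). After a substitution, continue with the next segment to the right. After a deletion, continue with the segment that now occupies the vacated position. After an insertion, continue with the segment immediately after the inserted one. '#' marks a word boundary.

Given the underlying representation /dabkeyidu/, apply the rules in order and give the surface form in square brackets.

(1) Spirantization: [dabkeyidu] → [dabkeyizu]
(2) Velar Palatalization: [dabkeyizu] → [dabseyizu]
(3) Regressive Voicing Assimilation: [dabseyizu] → [dapseyizu]

[dapseyizu]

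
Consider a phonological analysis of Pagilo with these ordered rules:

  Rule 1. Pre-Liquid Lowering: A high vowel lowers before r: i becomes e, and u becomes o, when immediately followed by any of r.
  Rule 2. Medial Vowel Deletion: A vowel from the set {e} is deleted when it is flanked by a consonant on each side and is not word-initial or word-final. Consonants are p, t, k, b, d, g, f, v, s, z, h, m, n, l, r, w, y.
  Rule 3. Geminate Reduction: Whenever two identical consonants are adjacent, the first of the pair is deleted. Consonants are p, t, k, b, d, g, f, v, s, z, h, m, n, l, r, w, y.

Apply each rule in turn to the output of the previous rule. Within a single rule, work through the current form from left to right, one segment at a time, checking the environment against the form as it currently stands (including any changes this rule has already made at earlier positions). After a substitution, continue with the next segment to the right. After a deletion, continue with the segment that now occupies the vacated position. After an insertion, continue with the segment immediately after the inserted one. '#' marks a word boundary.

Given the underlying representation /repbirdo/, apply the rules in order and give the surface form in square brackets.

[rpbrdo]

Rule 1 Pre-Liquid Lowering: [repbirdo] → [repberdo]
Rule 2 Medial Vowel Deletion: [repberdo] → [rpbrdo]
Rule 3 Geminate Reduction: no change — [rpbrdo]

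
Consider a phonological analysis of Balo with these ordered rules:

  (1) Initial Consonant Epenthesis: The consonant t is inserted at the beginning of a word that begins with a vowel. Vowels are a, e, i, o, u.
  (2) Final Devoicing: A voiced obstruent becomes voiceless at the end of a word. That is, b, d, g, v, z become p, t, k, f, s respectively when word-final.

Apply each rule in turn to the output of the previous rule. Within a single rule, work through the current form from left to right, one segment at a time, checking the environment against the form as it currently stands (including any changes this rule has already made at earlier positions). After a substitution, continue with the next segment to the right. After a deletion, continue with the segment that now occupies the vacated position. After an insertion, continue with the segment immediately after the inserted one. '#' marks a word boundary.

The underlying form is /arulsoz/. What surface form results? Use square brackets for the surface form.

[tarulsos]

(1) Initial Consonant Epenthesis: [arulsoz] → [tarulsoz]
(2) Final Devoicing: [tarulsoz] → [tarulsos]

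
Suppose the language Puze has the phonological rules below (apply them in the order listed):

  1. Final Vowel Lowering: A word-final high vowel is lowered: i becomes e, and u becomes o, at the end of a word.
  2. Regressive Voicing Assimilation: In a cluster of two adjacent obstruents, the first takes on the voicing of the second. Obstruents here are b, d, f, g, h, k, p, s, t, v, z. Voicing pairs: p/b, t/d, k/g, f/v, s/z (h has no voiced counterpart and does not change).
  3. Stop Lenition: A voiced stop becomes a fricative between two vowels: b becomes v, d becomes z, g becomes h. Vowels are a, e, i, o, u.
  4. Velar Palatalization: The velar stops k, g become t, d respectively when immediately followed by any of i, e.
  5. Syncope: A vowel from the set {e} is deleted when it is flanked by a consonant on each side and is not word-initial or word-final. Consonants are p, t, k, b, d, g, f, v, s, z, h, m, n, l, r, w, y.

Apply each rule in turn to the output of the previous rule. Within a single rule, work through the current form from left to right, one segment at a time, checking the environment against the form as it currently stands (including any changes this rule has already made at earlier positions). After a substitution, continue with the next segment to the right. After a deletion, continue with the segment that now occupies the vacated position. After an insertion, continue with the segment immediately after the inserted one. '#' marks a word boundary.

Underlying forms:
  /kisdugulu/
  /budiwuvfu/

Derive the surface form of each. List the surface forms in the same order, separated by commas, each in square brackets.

[tizduhulo], [buziwuffo]

/kisdugulu/:
  1 Final Vowel Lowering: [kisdugulu] → [kisdugulo]
  2 Regressive Voicing Assimilation: [kisdugulo] → [kizdugulo]
  3 Stop Lenition: [kizdugulo] → [kizduhulo]
  4 Velar Palatalization: [kizduhulo] → [tizduhulo]
  5 Syncope: no change — [tizduhulo]
/budiwuvfu/:
  1 Final Vowel Lowering: [budiwuvfu] → [budiwuvfo]
  2 Regressive Voicing Assimilation: [budiwuvfo] → [budiwuffo]
  3 Stop Lenition: [budiwuffo] → [buziwuffo]
  4 Velar Palatalization: no change — [buziwuffo]
  5 Syncope: no change — [buziwuffo]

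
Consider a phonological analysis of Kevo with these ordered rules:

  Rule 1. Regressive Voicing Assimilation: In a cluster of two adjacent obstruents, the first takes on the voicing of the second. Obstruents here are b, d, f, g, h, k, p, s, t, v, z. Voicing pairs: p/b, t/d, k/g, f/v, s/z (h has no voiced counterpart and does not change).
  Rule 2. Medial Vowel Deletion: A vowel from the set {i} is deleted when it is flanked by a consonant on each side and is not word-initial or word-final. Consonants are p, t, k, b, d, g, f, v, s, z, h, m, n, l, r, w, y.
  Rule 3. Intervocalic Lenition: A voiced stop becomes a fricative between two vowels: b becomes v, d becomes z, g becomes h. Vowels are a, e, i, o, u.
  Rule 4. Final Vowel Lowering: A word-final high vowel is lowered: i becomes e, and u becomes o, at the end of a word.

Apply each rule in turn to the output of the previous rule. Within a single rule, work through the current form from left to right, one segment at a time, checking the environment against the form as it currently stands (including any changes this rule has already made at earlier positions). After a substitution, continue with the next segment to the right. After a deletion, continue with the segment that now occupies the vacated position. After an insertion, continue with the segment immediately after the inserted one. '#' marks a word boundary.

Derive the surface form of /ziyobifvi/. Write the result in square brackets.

Rule 1 Regressive Voicing Assimilation: [ziyobifvi] → [ziyobivvi]
Rule 2 Medial Vowel Deletion: [ziyobivvi] → [zyobvvi]
Rule 3 Intervocalic Lenition: no change — [zyobvvi]
Rule 4 Final Vowel Lowering: [zyobvvi] → [zyobvve]

[zyobvve]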